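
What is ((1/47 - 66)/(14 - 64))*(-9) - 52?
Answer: -150109/2350 ≈ -63.876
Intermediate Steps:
((1/47 - 66)/(14 - 64))*(-9) - 52 = ((1/47 - 66)/(-50))*(-9) - 52 = -3101/47*(-1/50)*(-9) - 52 = (3101/2350)*(-9) - 52 = -27909/2350 - 52 = -150109/2350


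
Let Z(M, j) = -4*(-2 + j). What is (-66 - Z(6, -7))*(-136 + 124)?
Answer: 1224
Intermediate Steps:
Z(M, j) = 8 - 4*j
(-66 - Z(6, -7))*(-136 + 124) = (-66 - (8 - 4*(-7)))*(-136 + 124) = (-66 - (8 + 28))*(-12) = (-66 - 1*36)*(-12) = (-66 - 36)*(-12) = -102*(-12) = 1224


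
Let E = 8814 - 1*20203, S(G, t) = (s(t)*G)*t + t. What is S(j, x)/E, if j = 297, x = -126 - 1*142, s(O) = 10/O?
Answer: -386/1627 ≈ -0.23725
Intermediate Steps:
x = -268 (x = -126 - 142 = -268)
S(G, t) = t + 10*G (S(G, t) = ((10/t)*G)*t + t = (10*G/t)*t + t = 10*G + t = t + 10*G)
E = -11389 (E = 8814 - 20203 = -11389)
S(j, x)/E = (-268 + 10*297)/(-11389) = (-268 + 2970)*(-1/11389) = 2702*(-1/11389) = -386/1627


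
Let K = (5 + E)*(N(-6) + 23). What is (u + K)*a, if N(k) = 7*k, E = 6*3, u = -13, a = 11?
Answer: -4950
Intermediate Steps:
E = 18
K = -437 (K = (5 + 18)*(7*(-6) + 23) = 23*(-42 + 23) = 23*(-19) = -437)
(u + K)*a = (-13 - 437)*11 = -450*11 = -4950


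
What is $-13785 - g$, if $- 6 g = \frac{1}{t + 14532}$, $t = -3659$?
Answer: $- \frac{899305829}{65238} \approx -13785.0$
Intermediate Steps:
$g = - \frac{1}{65238}$ ($g = - \frac{1}{6 \left(-3659 + 14532\right)} = - \frac{1}{6 \cdot 10873} = \left(- \frac{1}{6}\right) \frac{1}{10873} = - \frac{1}{65238} \approx -1.5328 \cdot 10^{-5}$)
$-13785 - g = -13785 - - \frac{1}{65238} = -13785 + \frac{1}{65238} = - \frac{899305829}{65238}$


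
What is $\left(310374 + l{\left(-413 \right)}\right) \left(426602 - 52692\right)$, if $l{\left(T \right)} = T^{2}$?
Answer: $179829397130$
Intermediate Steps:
$\left(310374 + l{\left(-413 \right)}\right) \left(426602 - 52692\right) = \left(310374 + \left(-413\right)^{2}\right) \left(426602 - 52692\right) = \left(310374 + 170569\right) 373910 = 480943 \cdot 373910 = 179829397130$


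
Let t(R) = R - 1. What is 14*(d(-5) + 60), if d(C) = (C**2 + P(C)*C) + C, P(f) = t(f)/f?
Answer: 1036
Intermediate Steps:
t(R) = -1 + R
P(f) = (-1 + f)/f
d(C) = -1 + C**2 + 2*C (d(C) = (C**2 + ((-1 + C)/C)*C) + C = (C**2 + (-1 + C)) + C = (-1 + C + C**2) + C = -1 + C**2 + 2*C)
14*(d(-5) + 60) = 14*((-1 - 5 - 5*(1 - 5)) + 60) = 14*((-1 - 5 - 5*(-4)) + 60) = 14*((-1 - 5 + 20) + 60) = 14*(14 + 60) = 14*74 = 1036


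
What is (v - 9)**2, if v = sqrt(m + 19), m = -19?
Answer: 81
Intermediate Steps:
v = 0 (v = sqrt(-19 + 19) = sqrt(0) = 0)
(v - 9)**2 = (0 - 9)**2 = (-9)**2 = 81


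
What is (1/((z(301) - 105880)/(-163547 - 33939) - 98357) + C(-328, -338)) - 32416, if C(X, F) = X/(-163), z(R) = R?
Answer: -102626447232362258/3166116062449 ≈ -32414.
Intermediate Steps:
C(X, F) = -X/163 (C(X, F) = X*(-1/163) = -X/163)
(1/((z(301) - 105880)/(-163547 - 33939) - 98357) + C(-328, -338)) - 32416 = (1/((301 - 105880)/(-163547 - 33939) - 98357) - 1/163*(-328)) - 32416 = (1/(-105579/(-197486) - 98357) + 328/163) - 32416 = (1/(-105579*(-1/197486) - 98357) + 328/163) - 32416 = (1/(105579/197486 - 98357) + 328/163) - 32416 = (1/(-19424024923/197486) + 328/163) - 32416 = (-197486/19424024923 + 328/163) - 32416 = 6371047984526/3166116062449 - 32416 = -102626447232362258/3166116062449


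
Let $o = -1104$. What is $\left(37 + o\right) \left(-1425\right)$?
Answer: $1520475$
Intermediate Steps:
$\left(37 + o\right) \left(-1425\right) = \left(37 - 1104\right) \left(-1425\right) = \left(-1067\right) \left(-1425\right) = 1520475$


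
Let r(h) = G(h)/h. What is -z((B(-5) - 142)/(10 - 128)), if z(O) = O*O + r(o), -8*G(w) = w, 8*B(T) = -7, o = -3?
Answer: -1195057/891136 ≈ -1.3410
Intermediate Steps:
B(T) = -7/8 (B(T) = (⅛)*(-7) = -7/8)
G(w) = -w/8
r(h) = -⅛ (r(h) = (-h/8)/h = -⅛)
z(O) = -⅛ + O² (z(O) = O*O - ⅛ = O² - ⅛ = -⅛ + O²)
-z((B(-5) - 142)/(10 - 128)) = -(-⅛ + ((-7/8 - 142)/(10 - 128))²) = -(-⅛ + (-1143/8/(-118))²) = -(-⅛ + (-1143/8*(-1/118))²) = -(-⅛ + (1143/944)²) = -(-⅛ + 1306449/891136) = -1*1195057/891136 = -1195057/891136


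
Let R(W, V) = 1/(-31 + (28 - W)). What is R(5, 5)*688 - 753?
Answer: -839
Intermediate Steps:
R(W, V) = 1/(-3 - W)
R(5, 5)*688 - 753 = -1/(3 + 5)*688 - 753 = -1/8*688 - 753 = -1*⅛*688 - 753 = -⅛*688 - 753 = -86 - 753 = -839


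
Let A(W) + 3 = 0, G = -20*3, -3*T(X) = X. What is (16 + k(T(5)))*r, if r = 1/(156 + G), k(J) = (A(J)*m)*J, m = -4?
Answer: -1/24 ≈ -0.041667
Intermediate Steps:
T(X) = -X/3
G = -60
A(W) = -3 (A(W) = -3 + 0 = -3)
k(J) = 12*J (k(J) = (-3*(-4))*J = 12*J)
r = 1/96 (r = 1/(156 - 60) = 1/96 ≈ 0.010417)
(16 + k(T(5)))*r = (16 + 12*(-⅓*5))*(1/96) = (16 + 12*(-5/3))*(1/96) = (16 - 20)*(1/96) = -4*1/96 = -1/24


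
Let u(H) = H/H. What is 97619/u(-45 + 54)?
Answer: 97619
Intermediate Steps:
u(H) = 1
97619/u(-45 + 54) = 97619/1 = 97619*1 = 97619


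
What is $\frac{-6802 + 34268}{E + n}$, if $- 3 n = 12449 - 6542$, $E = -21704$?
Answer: $- \frac{27466}{23673} \approx -1.1602$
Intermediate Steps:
$n = -1969$ ($n = - \frac{12449 - 6542}{3} = \left(- \frac{1}{3}\right) 5907 = -1969$)
$\frac{-6802 + 34268}{E + n} = \frac{-6802 + 34268}{-21704 - 1969} = \frac{27466}{-23673} = 27466 \left(- \frac{1}{23673}\right) = - \frac{27466}{23673}$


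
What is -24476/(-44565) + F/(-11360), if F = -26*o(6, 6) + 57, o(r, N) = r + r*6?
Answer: 64834427/101251680 ≈ 0.64033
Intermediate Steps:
o(r, N) = 7*r (o(r, N) = r + 6*r = 7*r)
F = -1035 (F = -182*6 + 57 = -26*42 + 57 = -1092 + 57 = -1035)
-24476/(-44565) + F/(-11360) = -24476/(-44565) - 1035/(-11360) = -24476*(-1/44565) - 1035*(-1/11360) = 24476/44565 + 207/2272 = 64834427/101251680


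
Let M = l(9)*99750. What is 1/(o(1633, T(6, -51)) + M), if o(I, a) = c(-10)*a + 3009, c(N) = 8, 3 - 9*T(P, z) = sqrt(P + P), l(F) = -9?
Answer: -24157935/21615030498419 + 48*sqrt(3)/21615030498419 ≈ -1.1176e-6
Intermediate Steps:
T(P, z) = 1/3 - sqrt(2)*sqrt(P)/9 (T(P, z) = 1/3 - sqrt(P + P)/9 = 1/3 - sqrt(2)*sqrt(P)/9)
o(I, a) = 3009 + 8*a (o(I, a) = 8*a + 3009 = 3009 + 8*a)
M = -897750 (M = -9*99750 = -897750)
1/(o(1633, T(6, -51)) + M) = 1/((3009 + 8*(1/3 - sqrt(2)*sqrt(6)/9)) - 897750) = 1/((3009 + 8*(1/3 - 2*sqrt(3)/9)) - 897750) = 1/((3009 + (8/3 - 16*sqrt(3)/9)) - 897750) = 1/((9035/3 - 16*sqrt(3)/9) - 897750) = 1/(-2684215/3 - 16*sqrt(3)/9)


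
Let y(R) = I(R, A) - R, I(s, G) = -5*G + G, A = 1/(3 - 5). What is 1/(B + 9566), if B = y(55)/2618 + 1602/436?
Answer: 142681/1365407812 ≈ 0.00010450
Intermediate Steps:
A = -½ (A = 1/(-2) = -½ ≈ -0.50000)
I(s, G) = -4*G
y(R) = 2 - R (y(R) = -4*(-½) - R = 2 - R)
B = 521366/142681 (B = (2 - 1*55)/2618 + 1602/436 = (2 - 55)*(1/2618) + 1602*(1/436) = -53*1/2618 + 801/218 = -53/2618 + 801/218 = 521366/142681 ≈ 3.6541)
1/(B + 9566) = 1/(521366/142681 + 9566) = 1/(1365407812/142681) = 142681/1365407812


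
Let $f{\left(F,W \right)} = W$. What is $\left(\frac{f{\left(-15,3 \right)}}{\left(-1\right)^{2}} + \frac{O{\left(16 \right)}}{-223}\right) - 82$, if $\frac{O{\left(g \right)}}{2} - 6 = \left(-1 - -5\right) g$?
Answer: $- \frac{17757}{223} \approx -79.628$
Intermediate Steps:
$O{\left(g \right)} = 12 + 8 g$ ($O{\left(g \right)} = 12 + 2 \left(-1 - -5\right) g = 12 + 2 \left(-1 + 5\right) g = 12 + 2 \cdot 4 g = 12 + 8 g$)
$\left(\frac{f{\left(-15,3 \right)}}{\left(-1\right)^{2}} + \frac{O{\left(16 \right)}}{-223}\right) - 82 = \left(\frac{3}{\left(-1\right)^{2}} + \frac{12 + 8 \cdot 16}{-223}\right) - 82 = \left(\frac{3}{1} + \left(12 + 128\right) \left(- \frac{1}{223}\right)\right) - 82 = \left(3 \cdot 1 + 140 \left(- \frac{1}{223}\right)\right) - 82 = \left(3 - \frac{140}{223}\right) - 82 = \frac{529}{223} - 82 = - \frac{17757}{223}$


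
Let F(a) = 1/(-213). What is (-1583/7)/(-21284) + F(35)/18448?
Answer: 1555032301/146359255728 ≈ 0.010625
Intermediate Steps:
F(a) = -1/213
(-1583/7)/(-21284) + F(35)/18448 = (-1583/7)/(-21284) - 1/213/18448 = ((⅐)*(-1583))*(-1/21284) - 1/213*1/18448 = -1583/7*(-1/21284) - 1/3929424 = 1583/148988 - 1/3929424 = 1555032301/146359255728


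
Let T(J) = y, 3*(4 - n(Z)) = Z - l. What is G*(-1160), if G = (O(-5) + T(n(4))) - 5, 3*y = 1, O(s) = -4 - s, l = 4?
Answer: 12760/3 ≈ 4253.3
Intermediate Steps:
n(Z) = 16/3 - Z/3 (n(Z) = 4 - (Z - 1*4)/3 = 4 - (Z - 4)/3 = 4 - (-4 + Z)/3 = 4 + (4/3 - Z/3) = 16/3 - Z/3)
y = ⅓ (y = (⅓)*1 = ⅓ ≈ 0.33333)
T(J) = ⅓
G = -11/3 (G = ((-4 - 1*(-5)) + ⅓) - 5 = ((-4 + 5) + ⅓) - 5 = (1 + ⅓) - 5 = 4/3 - 5 = -11/3 ≈ -3.6667)
G*(-1160) = -11/3*(-1160) = 12760/3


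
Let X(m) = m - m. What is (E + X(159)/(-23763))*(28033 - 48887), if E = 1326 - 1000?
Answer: -6798404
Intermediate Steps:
X(m) = 0
E = 326
(E + X(159)/(-23763))*(28033 - 48887) = (326 + 0/(-23763))*(28033 - 48887) = (326 + 0*(-1/23763))*(-20854) = (326 + 0)*(-20854) = 326*(-20854) = -6798404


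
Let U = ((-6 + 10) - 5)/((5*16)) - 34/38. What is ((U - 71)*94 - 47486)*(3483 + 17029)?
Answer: -105704522932/95 ≈ -1.1127e+9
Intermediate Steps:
U = -1379/1520 (U = (4 - 5)/80 - 34*1/38 = -1*1/80 - 17/19 = -1/80 - 17/19 = -1379/1520 ≈ -0.90724)
((U - 71)*94 - 47486)*(3483 + 17029) = ((-1379/1520 - 71)*94 - 47486)*(3483 + 17029) = (-109299/1520*94 - 47486)*20512 = (-5137053/760 - 47486)*20512 = -41226413/760*20512 = -105704522932/95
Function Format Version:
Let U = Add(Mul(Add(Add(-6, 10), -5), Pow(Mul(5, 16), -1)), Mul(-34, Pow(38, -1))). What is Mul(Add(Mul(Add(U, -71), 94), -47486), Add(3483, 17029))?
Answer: Rational(-105704522932, 95) ≈ -1.1127e+9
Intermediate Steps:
U = Rational(-1379, 1520) (U = Add(Mul(Add(4, -5), Pow(80, -1)), Mul(-34, Rational(1, 38))) = Add(Mul(-1, Rational(1, 80)), Rational(-17, 19)) = Add(Rational(-1, 80), Rational(-17, 19)) = Rational(-1379, 1520) ≈ -0.90724)
Mul(Add(Mul(Add(U, -71), 94), -47486), Add(3483, 17029)) = Mul(Add(Mul(Add(Rational(-1379, 1520), -71), 94), -47486), Add(3483, 17029)) = Mul(Add(Mul(Rational(-109299, 1520), 94), -47486), 20512) = Mul(Add(Rational(-5137053, 760), -47486), 20512) = Mul(Rational(-41226413, 760), 20512) = Rational(-105704522932, 95)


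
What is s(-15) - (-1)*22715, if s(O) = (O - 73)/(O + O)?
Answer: 340769/15 ≈ 22718.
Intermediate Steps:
s(O) = (-73 + O)/(2*O) (s(O) = (-73 + O)/((2*O)) = (-73 + O)*(1/(2*O)) = (-73 + O)/(2*O))
s(-15) - (-1)*22715 = (½)*(-73 - 15)/(-15) - (-1)*22715 = (½)*(-1/15)*(-88) - 1*(-22715) = 44/15 + 22715 = 340769/15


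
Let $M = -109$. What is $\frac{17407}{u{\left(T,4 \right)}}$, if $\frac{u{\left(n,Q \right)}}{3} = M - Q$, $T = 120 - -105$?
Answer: $- \frac{17407}{339} \approx -51.348$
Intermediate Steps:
$T = 225$ ($T = 120 + 105 = 225$)
$u{\left(n,Q \right)} = -327 - 3 Q$ ($u{\left(n,Q \right)} = 3 \left(-109 - Q\right) = -327 - 3 Q$)
$\frac{17407}{u{\left(T,4 \right)}} = \frac{17407}{-327 - 12} = \frac{17407}{-339} = 17407 \left(- \frac{1}{339}\right) = - \frac{17407}{339}$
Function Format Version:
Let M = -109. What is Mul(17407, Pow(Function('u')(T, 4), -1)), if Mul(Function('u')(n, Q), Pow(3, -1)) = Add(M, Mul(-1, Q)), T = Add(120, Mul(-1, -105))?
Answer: Rational(-17407, 339) ≈ -51.348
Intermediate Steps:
T = 225 (T = Add(120, 105) = 225)
Function('u')(n, Q) = Add(-327, Mul(-3, Q)) (Function('u')(n, Q) = Mul(3, Add(-109, Mul(-1, Q))) = Add(-327, Mul(-3, Q)))
Mul(17407, Pow(Function('u')(T, 4), -1)) = Mul(17407, Pow(Add(-327, Mul(-3, 4)), -1)) = Mul(17407, Pow(Add(-327, -12), -1)) = Mul(17407, Pow(-339, -1)) = Mul(17407, Rational(-1, 339)) = Rational(-17407, 339)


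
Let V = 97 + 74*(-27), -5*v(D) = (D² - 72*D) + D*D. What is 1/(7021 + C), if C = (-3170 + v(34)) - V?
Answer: 5/28896 ≈ 0.00017303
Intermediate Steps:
v(D) = -2*D²/5 + 72*D/5 (v(D) = -((D² - 72*D) + D*D)/5 = -((D² - 72*D) + D²)/5 = -(-72*D + 2*D²)/5 = -2*D²/5 + 72*D/5)
V = -1901 (V = 97 - 1998 = -1901)
C = -6209/5 (C = (-3170 + (⅖)*34*(36 - 1*34)) - 1*(-1901) = (-3170 + (⅖)*34*(36 - 34)) + 1901 = (-3170 + (⅖)*34*2) + 1901 = (-3170 + 136/5) + 1901 = -15714/5 + 1901 = -6209/5 ≈ -1241.8)
1/(7021 + C) = 1/(7021 - 6209/5) = 1/(28896/5) = 5/28896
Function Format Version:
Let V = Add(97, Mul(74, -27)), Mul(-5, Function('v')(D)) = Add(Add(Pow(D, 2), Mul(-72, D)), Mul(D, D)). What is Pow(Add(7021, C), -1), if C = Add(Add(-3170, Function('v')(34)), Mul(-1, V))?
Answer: Rational(5, 28896) ≈ 0.00017303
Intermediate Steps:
Function('v')(D) = Add(Mul(Rational(-2, 5), Pow(D, 2)), Mul(Rational(72, 5), D)) (Function('v')(D) = Mul(Rational(-1, 5), Add(Add(Pow(D, 2), Mul(-72, D)), Mul(D, D))) = Mul(Rational(-1, 5), Add(Add(Pow(D, 2), Mul(-72, D)), Pow(D, 2))) = Mul(Rational(-1, 5), Add(Mul(-72, D), Mul(2, Pow(D, 2)))) = Add(Mul(Rational(-2, 5), Pow(D, 2)), Mul(Rational(72, 5), D)))
V = -1901 (V = Add(97, -1998) = -1901)
C = Rational(-6209, 5) (C = Add(Add(-3170, Mul(Rational(2, 5), 34, Add(36, Mul(-1, 34)))), Mul(-1, -1901)) = Add(Add(-3170, Mul(Rational(2, 5), 34, Add(36, -34))), 1901) = Add(Add(-3170, Mul(Rational(2, 5), 34, 2)), 1901) = Add(Add(-3170, Rational(136, 5)), 1901) = Add(Rational(-15714, 5), 1901) = Rational(-6209, 5) ≈ -1241.8)
Pow(Add(7021, C), -1) = Pow(Add(7021, Rational(-6209, 5)), -1) = Pow(Rational(28896, 5), -1) = Rational(5, 28896)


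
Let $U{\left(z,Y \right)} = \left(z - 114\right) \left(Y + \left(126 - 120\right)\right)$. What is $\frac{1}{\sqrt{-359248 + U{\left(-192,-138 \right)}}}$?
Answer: $- \frac{i \sqrt{79714}}{159428} \approx - 0.0017709 i$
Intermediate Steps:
$U{\left(z,Y \right)} = \left(-114 + z\right) \left(6 + Y\right)$ ($U{\left(z,Y \right)} = \left(-114 + z\right) \left(Y + 6\right) = \left(-114 + z\right) \left(6 + Y\right)$)
$\frac{1}{\sqrt{-359248 + U{\left(-192,-138 \right)}}} = \frac{1}{\sqrt{-359248 - -40392}} = \frac{1}{\sqrt{-359248 + \left(-684 + 15732 - 1152 + 26496\right)}} = \frac{1}{\sqrt{-359248 + 40392}} = \frac{1}{\sqrt{-318856}} = \frac{1}{2 i \sqrt{79714}} = - \frac{i \sqrt{79714}}{159428}$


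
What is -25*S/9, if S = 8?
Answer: -200/9 ≈ -22.222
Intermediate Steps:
-25*S/9 = -25*8/9 = -200*⅑ = -200/9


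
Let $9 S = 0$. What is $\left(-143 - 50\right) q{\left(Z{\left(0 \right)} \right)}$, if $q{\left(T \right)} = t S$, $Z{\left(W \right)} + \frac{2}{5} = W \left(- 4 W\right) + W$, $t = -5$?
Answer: $0$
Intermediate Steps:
$S = 0$ ($S = \frac{1}{9} \cdot 0 = 0$)
$Z{\left(W \right)} = - \frac{2}{5} + W - 4 W^{2}$ ($Z{\left(W \right)} = - \frac{2}{5} + \left(W \left(- 4 W\right) + W\right) = - \frac{2}{5} - \left(- W + 4 W^{2}\right) = - \frac{2}{5} + W - 4 W^{2}$)
$q{\left(T \right)} = 0$ ($q{\left(T \right)} = \left(-5\right) 0 = 0$)
$\left(-143 - 50\right) q{\left(Z{\left(0 \right)} \right)} = \left(-143 - 50\right) 0 = \left(-193\right) 0 = 0$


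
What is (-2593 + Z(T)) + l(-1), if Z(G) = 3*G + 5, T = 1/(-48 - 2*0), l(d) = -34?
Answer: -41953/16 ≈ -2622.1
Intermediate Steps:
T = -1/48 (T = 1/(-48 + 0) = 1/(-48) = -1/48 ≈ -0.020833)
Z(G) = 5 + 3*G
(-2593 + Z(T)) + l(-1) = (-2593 + (5 + 3*(-1/48))) - 34 = (-2593 + (5 - 1/16)) - 34 = (-2593 + 79/16) - 34 = -41409/16 - 34 = -41953/16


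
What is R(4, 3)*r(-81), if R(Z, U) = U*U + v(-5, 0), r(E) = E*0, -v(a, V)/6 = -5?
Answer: 0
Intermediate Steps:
v(a, V) = 30 (v(a, V) = -6*(-5) = 30)
r(E) = 0
R(Z, U) = 30 + U² (R(Z, U) = U*U + 30 = U² + 30 = 30 + U²)
R(4, 3)*r(-81) = (30 + 3²)*0 = (30 + 9)*0 = 39*0 = 0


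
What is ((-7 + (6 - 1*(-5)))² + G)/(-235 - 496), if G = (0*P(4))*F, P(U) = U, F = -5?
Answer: -16/731 ≈ -0.021888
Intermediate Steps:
G = 0 (G = (0*4)*(-5) = 0*(-5) = 0)
((-7 + (6 - 1*(-5)))² + G)/(-235 - 496) = ((-7 + (6 - 1*(-5)))² + 0)/(-235 - 496) = ((-7 + (6 + 5))² + 0)/(-731) = ((-7 + 11)² + 0)*(-1/731) = (4² + 0)*(-1/731) = (16 + 0)*(-1/731) = 16*(-1/731) = -16/731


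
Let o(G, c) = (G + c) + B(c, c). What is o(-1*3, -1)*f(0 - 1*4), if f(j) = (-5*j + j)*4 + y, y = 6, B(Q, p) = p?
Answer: -350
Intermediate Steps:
o(G, c) = G + 2*c (o(G, c) = (G + c) + c = G + 2*c)
f(j) = 6 - 16*j (f(j) = (-5*j + j)*4 + 6 = -4*j*4 + 6 = -16*j + 6 = 6 - 16*j)
o(-1*3, -1)*f(0 - 1*4) = (-1*3 + 2*(-1))*(6 - 16*(0 - 1*4)) = (-3 - 2)*(6 - 16*(0 - 4)) = -5*(6 - 16*(-4)) = -5*(6 + 64) = -5*70 = -350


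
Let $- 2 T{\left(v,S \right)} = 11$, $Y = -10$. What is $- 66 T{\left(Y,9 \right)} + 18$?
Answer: $381$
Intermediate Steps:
$T{\left(v,S \right)} = - \frac{11}{2}$ ($T{\left(v,S \right)} = \left(- \frac{1}{2}\right) 11 = - \frac{11}{2}$)
$- 66 T{\left(Y,9 \right)} + 18 = \left(-66\right) \left(- \frac{11}{2}\right) + 18 = 363 + 18 = 381$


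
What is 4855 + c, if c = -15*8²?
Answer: 3895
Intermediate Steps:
c = -960 (c = -15*64 = -960)
4855 + c = 4855 - 960 = 3895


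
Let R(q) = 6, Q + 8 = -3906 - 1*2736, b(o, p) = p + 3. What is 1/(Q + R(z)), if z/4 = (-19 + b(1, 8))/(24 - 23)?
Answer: -1/6644 ≈ -0.00015051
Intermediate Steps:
b(o, p) = 3 + p
Q = -6650 (Q = -8 + (-3906 - 1*2736) = -8 + (-3906 - 2736) = -8 - 6642 = -6650)
z = -32 (z = 4*((-19 + (3 + 8))/(24 - 23)) = 4*((-19 + 11)/1) = 4*(-8*1) = 4*(-8) = -32)
1/(Q + R(z)) = 1/(-6650 + 6) = 1/(-6644) = -1/6644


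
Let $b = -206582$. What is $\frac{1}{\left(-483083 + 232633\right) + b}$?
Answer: $- \frac{1}{457032} \approx -2.188 \cdot 10^{-6}$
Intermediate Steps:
$\frac{1}{\left(-483083 + 232633\right) + b} = \frac{1}{\left(-483083 + 232633\right) - 206582} = \frac{1}{-250450 - 206582} = \frac{1}{-457032} = - \frac{1}{457032}$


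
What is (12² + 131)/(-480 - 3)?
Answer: -275/483 ≈ -0.56936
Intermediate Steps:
(12² + 131)/(-480 - 3) = (144 + 131)/(-483) = 275*(-1/483) = -275/483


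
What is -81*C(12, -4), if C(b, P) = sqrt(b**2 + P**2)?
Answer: -324*sqrt(10) ≈ -1024.6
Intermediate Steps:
C(b, P) = sqrt(P**2 + b**2)
-81*C(12, -4) = -81*sqrt((-4)**2 + 12**2) = -81*sqrt(16 + 144) = -324*sqrt(10)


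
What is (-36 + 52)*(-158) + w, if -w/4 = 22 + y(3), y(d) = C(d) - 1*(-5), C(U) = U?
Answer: -2648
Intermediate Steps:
y(d) = 5 + d (y(d) = d - 1*(-5) = d + 5 = 5 + d)
w = -120 (w = -4*(22 + (5 + 3)) = -4*(22 + 8) = -4*30 = -120)
(-36 + 52)*(-158) + w = (-36 + 52)*(-158) - 120 = 16*(-158) - 120 = -2528 - 120 = -2648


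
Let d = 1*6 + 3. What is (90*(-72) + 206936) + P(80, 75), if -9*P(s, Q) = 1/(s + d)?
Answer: 160565255/801 ≈ 2.0046e+5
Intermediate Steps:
d = 9 (d = 6 + 3 = 9)
P(s, Q) = -1/(9*(9 + s)) (P(s, Q) = -1/(9*(s + 9)) = -1/(9*(9 + s)))
(90*(-72) + 206936) + P(80, 75) = (90*(-72) + 206936) - 1/(81 + 9*80) = (-6480 + 206936) - 1/(81 + 720) = 200456 - 1/801 = 160565255/801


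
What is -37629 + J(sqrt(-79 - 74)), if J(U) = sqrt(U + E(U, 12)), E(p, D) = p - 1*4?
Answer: -37629 + sqrt(-4 + 6*I*sqrt(17)) ≈ -37626.0 + 3.8118*I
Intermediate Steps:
E(p, D) = -4 + p (E(p, D) = p - 4 = -4 + p)
J(U) = sqrt(-4 + 2*U) (J(U) = sqrt(U + (-4 + U)) = sqrt(-4 + 2*U))
-37629 + J(sqrt(-79 - 74)) = -37629 + sqrt(-4 + 2*sqrt(-79 - 74)) = -37629 + sqrt(-4 + 2*sqrt(-153)) = -37629 + sqrt(-4 + 2*(3*I*sqrt(17))) = -37629 + sqrt(-4 + 6*I*sqrt(17))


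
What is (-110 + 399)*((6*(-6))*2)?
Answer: -20808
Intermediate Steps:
(-110 + 399)*((6*(-6))*2) = 289*(-36*2) = 289*(-72) = -20808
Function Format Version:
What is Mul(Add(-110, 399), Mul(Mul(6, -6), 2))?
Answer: -20808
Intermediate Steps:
Mul(Add(-110, 399), Mul(Mul(6, -6), 2)) = Mul(289, Mul(-36, 2)) = Mul(289, -72) = -20808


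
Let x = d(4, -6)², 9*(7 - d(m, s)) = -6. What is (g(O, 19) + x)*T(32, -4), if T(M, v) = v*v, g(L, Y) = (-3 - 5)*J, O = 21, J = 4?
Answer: 3856/9 ≈ 428.44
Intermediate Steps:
d(m, s) = 23/3 (d(m, s) = 7 - ⅑*(-6) = 7 + ⅔ = 23/3)
g(L, Y) = -32 (g(L, Y) = (-3 - 5)*4 = -8*4 = -32)
T(M, v) = v²
x = 529/9 (x = (23/3)² = 529/9 ≈ 58.778)
(g(O, 19) + x)*T(32, -4) = (-32 + 529/9)*(-4)² = (241/9)*16 = 3856/9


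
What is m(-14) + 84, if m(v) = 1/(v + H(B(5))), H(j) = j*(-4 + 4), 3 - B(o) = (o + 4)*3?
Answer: 1175/14 ≈ 83.929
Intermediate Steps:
B(o) = -9 - 3*o (B(o) = 3 - (o + 4)*3 = 3 - (4 + o)*3 = 3 - (12 + 3*o) = 3 + (-12 - 3*o) = -9 - 3*o)
H(j) = 0 (H(j) = j*0 = 0)
m(v) = 1/v (m(v) = 1/(v + 0) = 1/v)
m(-14) + 84 = 1/(-14) + 84 = -1/14 + 84 = 1175/14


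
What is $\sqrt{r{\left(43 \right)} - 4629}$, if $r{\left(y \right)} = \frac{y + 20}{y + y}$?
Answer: $\frac{i \sqrt{34230666}}{86} \approx 68.031 i$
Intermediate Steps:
$r{\left(y \right)} = \frac{20 + y}{2 y}$
$\sqrt{r{\left(43 \right)} - 4629} = \sqrt{\frac{20 + 43}{2 \cdot 43} - 4629} = \sqrt{\frac{1}{2} \cdot \frac{1}{43} \cdot 63 - 4629} = \sqrt{\frac{63}{86} - 4629} = \sqrt{- \frac{398031}{86}} = \frac{i \sqrt{34230666}}{86}$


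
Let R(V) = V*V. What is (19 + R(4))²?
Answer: 1225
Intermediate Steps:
R(V) = V²
(19 + R(4))² = (19 + 4²)² = (19 + 16)² = 35² = 1225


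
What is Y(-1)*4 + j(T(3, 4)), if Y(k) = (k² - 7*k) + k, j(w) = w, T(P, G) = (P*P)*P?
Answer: 55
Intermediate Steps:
T(P, G) = P³ (T(P, G) = P²*P = P³)
Y(k) = k² - 6*k
Y(-1)*4 + j(T(3, 4)) = -(-6 - 1)*4 + 3³ = -1*(-7)*4 + 27 = 7*4 + 27 = 28 + 27 = 55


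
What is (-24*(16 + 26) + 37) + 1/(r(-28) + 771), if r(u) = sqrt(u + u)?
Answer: 2*(-971*sqrt(14) + 374320*I)/(-771*I + 2*sqrt(14)) ≈ -971.0 - 1.2588e-5*I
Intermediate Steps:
r(u) = sqrt(2)*sqrt(u) (r(u) = sqrt(2*u) = sqrt(2)*sqrt(u))
(-24*(16 + 26) + 37) + 1/(r(-28) + 771) = (-24*(16 + 26) + 37) + 1/(sqrt(2)*sqrt(-28) + 771) = (-24*42 + 37) + 1/(sqrt(2)*(2*I*sqrt(7)) + 771) = (-1008 + 37) + 1/(2*I*sqrt(14) + 771) = -971 + 1/(771 + 2*I*sqrt(14))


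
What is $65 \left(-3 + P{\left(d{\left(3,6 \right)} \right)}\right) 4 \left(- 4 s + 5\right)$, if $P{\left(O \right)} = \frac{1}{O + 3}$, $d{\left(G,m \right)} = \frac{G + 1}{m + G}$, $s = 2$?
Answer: $\frac{65520}{31} \approx 2113.5$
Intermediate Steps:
$d{\left(G,m \right)} = \frac{1 + G}{G + m}$
$P{\left(O \right)} = \frac{1}{3 + O}$
$65 \left(-3 + P{\left(d{\left(3,6 \right)} \right)}\right) 4 \left(- 4 s + 5\right) = 65 \left(-3 + \frac{1}{3 + \frac{1 + 3}{3 + 6}}\right) 4 \left(\left(-4\right) 2 + 5\right) = 65 \left(-3 + \frac{1}{3 + \frac{1}{9} \cdot 4}\right) 4 \left(-8 + 5\right) = 65 \left(-3 + \frac{1}{3 + \frac{1}{9} \cdot 4}\right) 4 \left(-3\right) = 65 \left(-3 + \frac{1}{3 + \frac{4}{9}}\right) 4 \left(-3\right) = 65 \left(-3 + \frac{1}{\frac{31}{9}}\right) 4 \left(-3\right) = 65 \left(-3 + \frac{9}{31}\right) 4 \left(-3\right) = 65 \left(- \frac{84}{31}\right) 4 \left(-3\right) = 65 \left(\left(- \frac{336}{31}\right) \left(-3\right)\right) = 65 \cdot \frac{1008}{31} = \frac{65520}{31}$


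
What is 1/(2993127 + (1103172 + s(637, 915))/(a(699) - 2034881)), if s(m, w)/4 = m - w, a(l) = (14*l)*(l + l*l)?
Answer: 4786254919/14325868828043773 ≈ 3.3410e-7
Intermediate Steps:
a(l) = 14*l*(l + l²) (a(l) = (14*l)*(l + l²) = 14*l*(l + l²))
s(m, w) = -4*w + 4*m (s(m, w) = 4*(m - w) = -4*w + 4*m)
1/(2993127 + (1103172 + s(637, 915))/(a(699) - 2034881)) = 1/(2993127 + (1103172 + (-4*915 + 4*637))/(14*699²*(1 + 699) - 2034881)) = 1/(2993127 + (1103172 + (-3660 + 2548))/(14*488601*700 - 2034881)) = 1/(2993127 + (1103172 - 1112)/(4788289800 - 2034881)) = 1/(2993127 + 1102060/4786254919) = 1/(14325868828043773/4786254919) = 4786254919/14325868828043773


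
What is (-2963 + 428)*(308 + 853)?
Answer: -2943135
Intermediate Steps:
(-2963 + 428)*(308 + 853) = -2535*1161 = -2943135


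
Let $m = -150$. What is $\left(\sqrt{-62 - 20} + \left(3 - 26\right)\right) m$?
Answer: $3450 - 150 i \sqrt{82} \approx 3450.0 - 1358.3 i$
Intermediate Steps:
$\left(\sqrt{-62 - 20} + \left(3 - 26\right)\right) m = \left(\sqrt{-62 - 20} + \left(3 - 26\right)\right) \left(-150\right) = \left(\sqrt{-82} + \left(3 - 26\right)\right) \left(-150\right) = \left(i \sqrt{82} - 23\right) \left(-150\right) = \left(-23 + i \sqrt{82}\right) \left(-150\right) = 3450 - 150 i \sqrt{82}$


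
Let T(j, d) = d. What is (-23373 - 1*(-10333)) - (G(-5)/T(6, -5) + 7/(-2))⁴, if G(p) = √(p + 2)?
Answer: -131812569/10000 - 8491*I*√3/250 ≈ -13181.0 - 58.827*I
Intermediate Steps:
G(p) = √(2 + p)
(-23373 - 1*(-10333)) - (G(-5)/T(6, -5) + 7/(-2))⁴ = (-23373 - 1*(-10333)) - (√(2 - 5)/(-5) + 7/(-2))⁴ = (-23373 + 10333) - (√(-3)*(-⅕) + 7*(-½))⁴ = -13040 - ((I*√3)*(-⅕) - 7/2)⁴ = -13040 - (-I*√3/5 - 7/2)⁴ = -13040 - (-7/2 - I*√3/5)⁴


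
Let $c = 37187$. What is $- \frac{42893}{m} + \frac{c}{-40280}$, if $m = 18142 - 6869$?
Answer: $- \frac{2146939091}{454076440} \approx -4.7281$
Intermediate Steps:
$m = 11273$
$- \frac{42893}{m} + \frac{c}{-40280} = - \frac{42893}{11273} + \frac{37187}{-40280} = \left(-42893\right) \frac{1}{11273} + 37187 \left(- \frac{1}{40280}\right) = - \frac{42893}{11273} - \frac{37187}{40280} = - \frac{2146939091}{454076440}$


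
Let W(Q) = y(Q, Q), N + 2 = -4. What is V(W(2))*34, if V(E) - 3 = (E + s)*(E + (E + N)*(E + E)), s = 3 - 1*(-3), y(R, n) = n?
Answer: -3706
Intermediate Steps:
N = -6 (N = -2 - 4 = -6)
W(Q) = Q
s = 6 (s = 3 + 3 = 6)
V(E) = 3 + (6 + E)*(E + 2*E*(-6 + E)) (V(E) = 3 + (E + 6)*(E + (E - 6)*(E + E)) = 3 + (6 + E)*(E + (-6 + E)*(2*E)) = 3 + (6 + E)*(E + 2*E*(-6 + E)))
V(W(2))*34 = (3 + 2**2 - 66*2 + 2*2**3)*34 = (3 + 4 - 132 + 2*8)*34 = (3 + 4 - 132 + 16)*34 = -109*34 = -3706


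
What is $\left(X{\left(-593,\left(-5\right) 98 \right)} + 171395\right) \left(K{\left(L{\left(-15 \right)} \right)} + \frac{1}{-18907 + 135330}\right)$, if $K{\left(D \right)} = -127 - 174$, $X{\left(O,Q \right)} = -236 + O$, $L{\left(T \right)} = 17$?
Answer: $- \frac{5977199260252}{116423} \approx -5.134 \cdot 10^{7}$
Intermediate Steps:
$K{\left(D \right)} = -301$
$\left(X{\left(-593,\left(-5\right) 98 \right)} + 171395\right) \left(K{\left(L{\left(-15 \right)} \right)} + \frac{1}{-18907 + 135330}\right) = \left(\left(-236 - 593\right) + 171395\right) \left(-301 + \frac{1}{-18907 + 135330}\right) = \left(-829 + 171395\right) \left(-301 + \frac{1}{116423}\right) = 170566 \left(-301 + \frac{1}{116423}\right) = 170566 \left(- \frac{35043322}{116423}\right) = - \frac{5977199260252}{116423}$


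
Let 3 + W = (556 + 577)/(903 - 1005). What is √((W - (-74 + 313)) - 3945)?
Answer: I*√43677114/102 ≈ 64.793*I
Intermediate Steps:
W = -1439/102 (W = -3 + (556 + 577)/(903 - 1005) = -3 + 1133/(-102) = -3 + 1133*(-1/102) = -3 - 1133/102 = -1439/102 ≈ -14.108)
√((W - (-74 + 313)) - 3945) = √((-1439/102 - (-74 + 313)) - 3945) = √((-1439/102 - 1*239) - 3945) = √((-1439/102 - 239) - 3945) = √(-25817/102 - 3945) = √(-428207/102) = I*√43677114/102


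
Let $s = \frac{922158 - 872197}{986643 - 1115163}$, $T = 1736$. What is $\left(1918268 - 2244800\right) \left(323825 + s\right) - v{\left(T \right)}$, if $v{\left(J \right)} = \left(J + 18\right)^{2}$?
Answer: $- \frac{1132498688676589}{10710} \approx -1.0574 \cdot 10^{11}$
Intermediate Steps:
$s = - \frac{49961}{128520}$ ($s = \frac{49961}{-128520} = 49961 \left(- \frac{1}{128520}\right) = - \frac{49961}{128520} \approx -0.38874$)
$v{\left(J \right)} = \left(18 + J\right)^{2}$
$\left(1918268 - 2244800\right) \left(323825 + s\right) - v{\left(T \right)} = \left(1918268 - 2244800\right) \left(323825 - \frac{49961}{128520}\right) - \left(18 + 1736\right)^{2} = \left(-326532\right) \frac{41617939039}{128520} - 1754^{2} = - \frac{1132465739190229}{10710} - 3076516 = - \frac{1132498688676589}{10710}$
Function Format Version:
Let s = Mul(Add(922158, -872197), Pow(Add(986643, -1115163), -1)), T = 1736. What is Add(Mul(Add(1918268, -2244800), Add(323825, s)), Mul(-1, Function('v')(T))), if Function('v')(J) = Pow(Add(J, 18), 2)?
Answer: Rational(-1132498688676589, 10710) ≈ -1.0574e+11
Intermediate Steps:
s = Rational(-49961, 128520) (s = Mul(49961, Pow(-128520, -1)) = Mul(49961, Rational(-1, 128520)) = Rational(-49961, 128520) ≈ -0.38874)
Function('v')(J) = Pow(Add(18, J), 2)
Add(Mul(Add(1918268, -2244800), Add(323825, s)), Mul(-1, Function('v')(T))) = Add(Mul(Add(1918268, -2244800), Add(323825, Rational(-49961, 128520))), Mul(-1, Pow(Add(18, 1736), 2))) = Add(Mul(-326532, Rational(41617939039, 128520)), Mul(-1, Pow(1754, 2))) = Add(Rational(-1132465739190229, 10710), Mul(-1, 3076516)) = Add(Rational(-1132465739190229, 10710), -3076516) = Rational(-1132498688676589, 10710)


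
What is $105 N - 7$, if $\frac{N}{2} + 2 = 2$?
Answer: $-7$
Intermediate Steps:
$N = 0$ ($N = -4 + 2 \cdot 2 = -4 + 4 = 0$)
$105 N - 7 = 105 \cdot 0 - 7 = 0 - 7 = -7$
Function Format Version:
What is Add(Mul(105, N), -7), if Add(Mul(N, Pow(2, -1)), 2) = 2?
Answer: -7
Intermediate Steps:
N = 0 (N = Add(-4, Mul(2, 2)) = Add(-4, 4) = 0)
Add(Mul(105, N), -7) = Add(Mul(105, 0), -7) = Add(0, -7) = -7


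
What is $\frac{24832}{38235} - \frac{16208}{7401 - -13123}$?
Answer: $- \frac{27515228}{196183785} \approx -0.14025$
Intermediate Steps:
$\frac{24832}{38235} - \frac{16208}{7401 - -13123} = 24832 \cdot \frac{1}{38235} - \frac{16208}{7401 + 13123} = \frac{24832}{38235} - \frac{16208}{20524} = \frac{24832}{38235} - \frac{4052}{5131} = - \frac{27515228}{196183785}$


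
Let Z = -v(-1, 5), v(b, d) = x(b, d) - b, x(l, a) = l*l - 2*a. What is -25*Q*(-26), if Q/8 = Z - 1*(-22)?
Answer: 156000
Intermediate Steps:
x(l, a) = l² - 2*a
v(b, d) = b² - b - 2*d (v(b, d) = (b² - 2*d) - b = b² - b - 2*d)
Z = 8 (Z = -((-1)² - 1*(-1) - 2*5) = -(1 + 1 - 10) = -1*(-8) = 8)
Q = 240 (Q = 8*(8 - 1*(-22)) = 8*(8 + 22) = 8*30 = 240)
-25*Q*(-26) = -25*240*(-26) = -6000*(-26) = 156000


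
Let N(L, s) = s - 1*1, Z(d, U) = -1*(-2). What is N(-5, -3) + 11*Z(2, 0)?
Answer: 18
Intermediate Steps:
Z(d, U) = 2
N(L, s) = -1 + s (N(L, s) = s - 1 = -1 + s)
N(-5, -3) + 11*Z(2, 0) = (-1 - 3) + 11*2 = -4 + 22 = 18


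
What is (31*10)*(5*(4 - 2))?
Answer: 3100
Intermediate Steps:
(31*10)*(5*(4 - 2)) = 310*(5*2) = 310*10 = 3100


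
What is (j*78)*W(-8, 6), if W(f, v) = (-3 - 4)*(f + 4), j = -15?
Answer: -32760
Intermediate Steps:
W(f, v) = -28 - 7*f (W(f, v) = -7*(4 + f) = -28 - 7*f)
(j*78)*W(-8, 6) = (-15*78)*(-28 - 7*(-8)) = -1170*(-28 + 56) = -1170*28 = -32760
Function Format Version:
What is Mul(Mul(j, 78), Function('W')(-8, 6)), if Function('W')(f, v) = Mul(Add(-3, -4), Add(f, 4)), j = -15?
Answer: -32760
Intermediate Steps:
Function('W')(f, v) = Add(-28, Mul(-7, f)) (Function('W')(f, v) = Mul(-7, Add(4, f)) = Add(-28, Mul(-7, f)))
Mul(Mul(j, 78), Function('W')(-8, 6)) = Mul(Mul(-15, 78), Add(-28, Mul(-7, -8))) = Mul(-1170, Add(-28, 56)) = Mul(-1170, 28) = -32760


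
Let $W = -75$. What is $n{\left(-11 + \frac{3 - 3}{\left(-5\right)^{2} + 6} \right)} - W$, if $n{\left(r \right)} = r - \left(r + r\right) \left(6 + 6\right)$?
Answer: $328$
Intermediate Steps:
$n{\left(r \right)} = - 23 r$ ($n{\left(r \right)} = r - 2 r 12 = r - 24 r = - 23 r$)
$n{\left(-11 + \frac{3 - 3}{\left(-5\right)^{2} + 6} \right)} - W = - 23 \left(-11 + \frac{3 - 3}{\left(-5\right)^{2} + 6}\right) - -75 = - 23 \left(-11 + \frac{0}{25 + 6}\right) + 75 = - 23 \left(-11 + \frac{0}{31}\right) + 75 = - 23 \left(-11 + 0 \cdot \frac{1}{31}\right) + 75 = - 23 \left(-11 + 0\right) + 75 = \left(-23\right) \left(-11\right) + 75 = 253 + 75 = 328$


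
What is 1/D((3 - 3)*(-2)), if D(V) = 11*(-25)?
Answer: -1/275 ≈ -0.0036364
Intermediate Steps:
D(V) = -275
1/D((3 - 3)*(-2)) = 1/(-275) = -1/275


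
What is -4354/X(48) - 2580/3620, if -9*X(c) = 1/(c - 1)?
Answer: 333355173/181 ≈ 1.8417e+6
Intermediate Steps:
X(c) = -1/(9*(-1 + c)) (X(c) = -1/(9*(c - 1)) = -1/(9*(-1 + c)))
-4354/X(48) - 2580/3620 = -4354/((-1/(-9 + 9*48))) - 2580/3620 = -4354/((-1/(-9 + 432))) - 2580*1/3620 = -4354/((-1/423)) - 129/181 = -4354/((-1*1/423)) - 129/181 = -4354/(-1/423) - 129/181 = -4354*(-423) - 129/181 = 1841742 - 129/181 = 333355173/181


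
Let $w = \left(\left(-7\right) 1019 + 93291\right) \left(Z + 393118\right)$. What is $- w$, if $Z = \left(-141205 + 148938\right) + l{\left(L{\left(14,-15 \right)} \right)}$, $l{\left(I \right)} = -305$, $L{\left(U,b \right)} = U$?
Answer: $-34510242268$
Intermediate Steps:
$Z = 7428$ ($Z = \left(-141205 + 148938\right) - 305 = 7733 - 305 = 7428$)
$w = 34510242268$ ($w = \left(\left(-7\right) 1019 + 93291\right) \left(7428 + 393118\right) = \left(-7133 + 93291\right) 400546 = 86158 \cdot 400546 = 34510242268$)
$- w = \left(-1\right) 34510242268 = -34510242268$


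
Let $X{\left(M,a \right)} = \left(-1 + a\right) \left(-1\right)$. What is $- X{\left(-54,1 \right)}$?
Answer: $0$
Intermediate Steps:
$X{\left(M,a \right)} = 1 - a$
$- X{\left(-54,1 \right)} = - (1 - 1) = \left(-1\right) 0 = 0$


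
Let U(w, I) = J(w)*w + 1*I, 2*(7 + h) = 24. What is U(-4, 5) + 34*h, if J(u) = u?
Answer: 191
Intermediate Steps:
h = 5 (h = -7 + (½)*24 = -7 + 12 = 5)
U(w, I) = I + w² (U(w, I) = w*w + 1*I = w² + I = I + w²)
U(-4, 5) + 34*h = (5 + (-4)²) + 34*5 = (5 + 16) + 170 = 21 + 170 = 191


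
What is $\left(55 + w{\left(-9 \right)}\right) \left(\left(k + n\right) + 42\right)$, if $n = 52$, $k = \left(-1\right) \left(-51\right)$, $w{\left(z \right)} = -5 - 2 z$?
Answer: $9860$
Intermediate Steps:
$k = 51$
$\left(55 + w{\left(-9 \right)}\right) \left(\left(k + n\right) + 42\right) = \left(55 - -13\right) \left(\left(51 + 52\right) + 42\right) = \left(55 + \left(-5 + 18\right)\right) \left(103 + 42\right) = \left(55 + 13\right) 145 = 68 \cdot 145 = 9860$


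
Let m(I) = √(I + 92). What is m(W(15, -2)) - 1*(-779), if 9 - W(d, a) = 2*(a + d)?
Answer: 779 + 5*√3 ≈ 787.66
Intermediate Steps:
W(d, a) = 9 - 2*a - 2*d (W(d, a) = 9 - 2*(a + d) = 9 - (2*a + 2*d) = 9 + (-2*a - 2*d) = 9 - 2*a - 2*d)
m(I) = √(92 + I)
m(W(15, -2)) - 1*(-779) = √(92 + (9 - 2*(-2) - 2*15)) - 1*(-779) = √(92 + (9 + 4 - 30)) + 779 = √(92 - 17) + 779 = √75 + 779 = 5*√3 + 779 = 779 + 5*√3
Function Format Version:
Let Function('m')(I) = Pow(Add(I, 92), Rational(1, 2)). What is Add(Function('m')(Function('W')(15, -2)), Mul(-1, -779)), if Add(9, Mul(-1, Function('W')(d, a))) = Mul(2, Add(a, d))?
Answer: Add(779, Mul(5, Pow(3, Rational(1, 2)))) ≈ 787.66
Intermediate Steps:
Function('W')(d, a) = Add(9, Mul(-2, a), Mul(-2, d)) (Function('W')(d, a) = Add(9, Mul(-1, Mul(2, Add(a, d)))) = Add(9, Mul(-1, Add(Mul(2, a), Mul(2, d)))) = Add(9, Add(Mul(-2, a), Mul(-2, d))) = Add(9, Mul(-2, a), Mul(-2, d)))
Function('m')(I) = Pow(Add(92, I), Rational(1, 2))
Add(Function('m')(Function('W')(15, -2)), Mul(-1, -779)) = Add(Pow(Add(92, Add(9, Mul(-2, -2), Mul(-2, 15))), Rational(1, 2)), Mul(-1, -779)) = Add(Pow(Add(92, Add(9, 4, -30)), Rational(1, 2)), 779) = Add(Pow(Add(92, -17), Rational(1, 2)), 779) = Add(Pow(75, Rational(1, 2)), 779) = Add(Mul(5, Pow(3, Rational(1, 2))), 779) = Add(779, Mul(5, Pow(3, Rational(1, 2))))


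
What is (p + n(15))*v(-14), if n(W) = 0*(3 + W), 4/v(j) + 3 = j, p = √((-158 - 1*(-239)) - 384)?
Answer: -4*I*√303/17 ≈ -4.0957*I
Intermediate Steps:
p = I*√303 (p = √((-158 + 239) - 384) = √(81 - 384) = √(-303) = I*√303 ≈ 17.407*I)
v(j) = 4/(-3 + j)
n(W) = 0
(p + n(15))*v(-14) = (I*√303 + 0)*(4/(-3 - 14)) = (I*√303)*(4/(-17)) = (I*√303)*(4*(-1/17)) = (I*√303)*(-4/17) = -4*I*√303/17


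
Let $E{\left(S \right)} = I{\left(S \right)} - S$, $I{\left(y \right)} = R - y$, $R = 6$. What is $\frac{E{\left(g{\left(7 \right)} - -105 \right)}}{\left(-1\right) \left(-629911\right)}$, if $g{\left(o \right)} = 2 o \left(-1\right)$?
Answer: $- \frac{176}{629911} \approx -0.0002794$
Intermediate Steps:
$I{\left(y \right)} = 6 - y$
$g{\left(o \right)} = - 2 o$
$E{\left(S \right)} = 6 - 2 S$ ($E{\left(S \right)} = \left(6 - S\right) - S = 6 - 2 S$)
$\frac{E{\left(g{\left(7 \right)} - -105 \right)}}{\left(-1\right) \left(-629911\right)} = \frac{6 - 2 \left(\left(-2\right) 7 - -105\right)}{\left(-1\right) \left(-629911\right)} = \frac{6 - 2 \left(-14 + 105\right)}{629911} = \left(6 - 182\right) \frac{1}{629911} = \left(-176\right) \frac{1}{629911} = - \frac{176}{629911}$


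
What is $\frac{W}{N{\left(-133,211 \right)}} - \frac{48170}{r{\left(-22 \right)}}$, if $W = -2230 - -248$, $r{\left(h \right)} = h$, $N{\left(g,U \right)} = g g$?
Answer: $\frac{426017763}{194579} \approx 2189.4$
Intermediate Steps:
$N{\left(g,U \right)} = g^{2}$
$W = -1982$ ($W = -2230 + 248 = -1982$)
$\frac{W}{N{\left(-133,211 \right)}} - \frac{48170}{r{\left(-22 \right)}} = - \frac{1982}{\left(-133\right)^{2}} - \frac{48170}{-22} = - \frac{1982}{17689} - - \frac{24085}{11} = \left(-1982\right) \frac{1}{17689} + \frac{24085}{11} = - \frac{1982}{17689} + \frac{24085}{11} = \frac{426017763}{194579}$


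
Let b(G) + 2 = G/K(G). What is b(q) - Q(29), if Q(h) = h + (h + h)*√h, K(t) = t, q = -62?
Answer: -30 - 58*√29 ≈ -342.34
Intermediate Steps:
b(G) = -1 (b(G) = -2 + G/G = -2 + 1 = -1)
Q(h) = h + 2*h^(3/2) (Q(h) = h + (2*h)*√h = h + 2*h^(3/2))
b(q) - Q(29) = -1 - (29 + 2*29^(3/2)) = -1 - (29 + 2*(29*√29)) = -1 - (29 + 58*√29) = -1 + (-29 - 58*√29) = -30 - 58*√29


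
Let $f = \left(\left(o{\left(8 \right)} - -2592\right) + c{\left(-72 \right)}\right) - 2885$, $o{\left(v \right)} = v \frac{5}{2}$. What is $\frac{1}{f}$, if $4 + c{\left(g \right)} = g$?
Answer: $- \frac{1}{349} \approx -0.0028653$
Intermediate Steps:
$o{\left(v \right)} = \frac{5 v}{2}$ ($o{\left(v \right)} = v 5 \cdot \frac{1}{2} = v \frac{5}{2} = \frac{5 v}{2}$)
$c{\left(g \right)} = -4 + g$
$f = -349$ ($f = \left(\left(\frac{5}{2} \cdot 8 - -2592\right) - 76\right) - 2885 = \left(\left(20 + 2592\right) - 76\right) - 2885 = \left(2612 - 76\right) - 2885 = 2536 - 2885 = -349$)
$\frac{1}{f} = \frac{1}{-349} = - \frac{1}{349}$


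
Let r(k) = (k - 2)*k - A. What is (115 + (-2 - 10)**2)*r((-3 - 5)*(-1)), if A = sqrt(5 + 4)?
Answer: 11655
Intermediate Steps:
A = 3 (A = sqrt(9) = 3)
r(k) = -3 + k*(-2 + k) (r(k) = (k - 2)*k - 1*3 = (-2 + k)*k - 3 = k*(-2 + k) - 3 = -3 + k*(-2 + k))
(115 + (-2 - 10)**2)*r((-3 - 5)*(-1)) = (115 + (-2 - 10)**2)*(-3 + ((-3 - 5)*(-1))**2 - 2*(-3 - 5)*(-1)) = (115 + (-12)**2)*(-3 + (-8*(-1))**2 - (-16)*(-1)) = (115 + 144)*(-3 + 8**2 - 2*8) = 259*(-3 + 64 - 16) = 259*45 = 11655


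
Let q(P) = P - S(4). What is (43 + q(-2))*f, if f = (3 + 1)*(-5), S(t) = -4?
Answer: -900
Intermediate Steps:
f = -20 (f = 4*(-5) = -20)
q(P) = 4 + P (q(P) = P - 1*(-4) = P + 4 = 4 + P)
(43 + q(-2))*f = (43 + (4 - 2))*(-20) = (43 + 2)*(-20) = 45*(-20) = -900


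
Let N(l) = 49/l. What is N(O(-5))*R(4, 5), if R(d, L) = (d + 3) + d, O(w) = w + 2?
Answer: -539/3 ≈ -179.67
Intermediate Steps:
O(w) = 2 + w
R(d, L) = 3 + 2*d (R(d, L) = (3 + d) + d = 3 + 2*d)
N(O(-5))*R(4, 5) = (49/(2 - 5))*(3 + 2*4) = (49/(-3))*(3 + 8) = (49*(-1/3))*11 = -49/3*11 = -539/3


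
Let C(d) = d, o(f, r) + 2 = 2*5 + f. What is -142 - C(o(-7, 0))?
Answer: -143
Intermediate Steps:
o(f, r) = 8 + f (o(f, r) = -2 + (2*5 + f) = -2 + (10 + f) = 8 + f)
-142 - C(o(-7, 0)) = -142 - (8 - 7) = -142 - 1*1 = -142 - 1 = -143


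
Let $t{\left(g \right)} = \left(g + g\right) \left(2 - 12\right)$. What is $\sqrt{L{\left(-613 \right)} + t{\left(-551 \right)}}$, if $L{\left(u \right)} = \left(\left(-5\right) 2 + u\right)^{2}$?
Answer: $\sqrt{399149} \approx 631.78$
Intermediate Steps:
$t{\left(g \right)} = - 20 g$ ($t{\left(g \right)} = 2 g \left(-10\right) = - 20 g$)
$L{\left(u \right)} = \left(-10 + u\right)^{2}$
$\sqrt{L{\left(-613 \right)} + t{\left(-551 \right)}} = \sqrt{\left(-10 - 613\right)^{2} - -11020} = \sqrt{\left(-623\right)^{2} + 11020} = \sqrt{388129 + 11020} = \sqrt{399149}$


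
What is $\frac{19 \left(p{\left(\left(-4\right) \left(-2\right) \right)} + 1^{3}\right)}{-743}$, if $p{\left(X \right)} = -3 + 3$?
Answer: $- \frac{19}{743} \approx -0.025572$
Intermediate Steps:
$p{\left(X \right)} = 0$
$\frac{19 \left(p{\left(\left(-4\right) \left(-2\right) \right)} + 1^{3}\right)}{-743} = \frac{19 \left(0 + 1^{3}\right)}{-743} = 19 \left(0 + 1\right) \left(- \frac{1}{743}\right) = 19 \cdot 1 \left(- \frac{1}{743}\right) = 19 \left(- \frac{1}{743}\right) = - \frac{19}{743}$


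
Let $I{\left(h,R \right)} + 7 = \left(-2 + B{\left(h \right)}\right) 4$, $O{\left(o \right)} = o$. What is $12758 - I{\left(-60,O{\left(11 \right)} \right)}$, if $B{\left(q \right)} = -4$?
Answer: $12789$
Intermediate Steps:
$I{\left(h,R \right)} = -31$ ($I{\left(h,R \right)} = -7 + \left(-2 - 4\right) 4 = -7 - 24 = -31$)
$12758 - I{\left(-60,O{\left(11 \right)} \right)} = 12758 - -31 = 12758 + 31 = 12789$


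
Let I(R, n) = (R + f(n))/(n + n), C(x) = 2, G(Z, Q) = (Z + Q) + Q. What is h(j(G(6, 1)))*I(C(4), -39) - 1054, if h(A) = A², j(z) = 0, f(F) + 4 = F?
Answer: -1054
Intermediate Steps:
f(F) = -4 + F
G(Z, Q) = Z + 2*Q (G(Z, Q) = (Q + Z) + Q = Z + 2*Q)
I(R, n) = (-4 + R + n)/(2*n) (I(R, n) = (R + (-4 + n))/(n + n) = (-4 + R + n)/((2*n)) = (-4 + R + n)*(1/(2*n)) = (-4 + R + n)/(2*n))
h(j(G(6, 1)))*I(C(4), -39) - 1054 = 0²*((½)*(-4 + 2 - 39)/(-39)) - 1054 = 0*((½)*(-1/39)*(-41)) - 1054 = 0*(41/78) - 1054 = 0 - 1054 = -1054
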